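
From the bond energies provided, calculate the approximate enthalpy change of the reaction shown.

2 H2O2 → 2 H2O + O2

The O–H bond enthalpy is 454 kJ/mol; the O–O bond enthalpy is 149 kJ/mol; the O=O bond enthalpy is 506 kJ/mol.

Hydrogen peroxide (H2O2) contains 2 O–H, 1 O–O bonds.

ΔH ≈ −208 kJ

Bonds broken (reactants):
  O–H: 4 × 454 = 1816
  O–O: 2 × 149 = 298
  Σ(broken) = 2114 kJ
Bonds formed (products):
  O–H: 4 × 454 = 1816
  O=O: 1 × 506 = 506
  Σ(formed) = 2322 kJ
ΔH = Σ(broken) − Σ(formed) = 2114 − 2322 = −208 kJ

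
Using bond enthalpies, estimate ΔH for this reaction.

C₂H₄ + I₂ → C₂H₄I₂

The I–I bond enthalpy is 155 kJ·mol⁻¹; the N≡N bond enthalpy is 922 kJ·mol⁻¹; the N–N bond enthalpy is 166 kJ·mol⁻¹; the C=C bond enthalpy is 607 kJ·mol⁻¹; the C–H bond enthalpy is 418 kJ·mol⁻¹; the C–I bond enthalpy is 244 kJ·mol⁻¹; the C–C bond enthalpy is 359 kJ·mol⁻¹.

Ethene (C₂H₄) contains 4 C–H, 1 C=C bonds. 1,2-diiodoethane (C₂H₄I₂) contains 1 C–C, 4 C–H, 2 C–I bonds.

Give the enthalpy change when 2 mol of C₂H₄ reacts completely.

Bonds broken (reactants):
  C–H: 4 × 418 = 1672
  C=C: 1 × 607 = 607
  I–I: 1 × 155 = 155
  Σ(broken) = 2434 kJ
Bonds formed (products):
  C–C: 1 × 359 = 359
  C–H: 4 × 418 = 1672
  C–I: 2 × 244 = 488
  Σ(formed) = 2519 kJ
ΔH = Σ(broken) − Σ(formed) = 2434 − 2519 = −85 kJ
For 2× the reaction as written: 2 × (−85) = −170 kJ

ΔH = −170 kJ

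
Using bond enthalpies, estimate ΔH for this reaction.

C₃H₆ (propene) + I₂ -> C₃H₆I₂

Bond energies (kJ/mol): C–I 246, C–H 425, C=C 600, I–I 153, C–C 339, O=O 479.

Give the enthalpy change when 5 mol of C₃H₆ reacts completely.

ΔH = −390 kJ

Bonds broken (reactants):
  C–C: 1 × 339 = 339
  C–H: 6 × 425 = 2550
  C=C: 1 × 600 = 600
  I–I: 1 × 153 = 153
  Σ(broken) = 3642 kJ
Bonds formed (products):
  C–C: 2 × 339 = 678
  C–H: 6 × 425 = 2550
  C–I: 2 × 246 = 492
  Σ(formed) = 3720 kJ
ΔH = Σ(broken) − Σ(formed) = 3642 − 3720 = −78 kJ
For 5× the reaction as written: 5 × (−78) = −390 kJ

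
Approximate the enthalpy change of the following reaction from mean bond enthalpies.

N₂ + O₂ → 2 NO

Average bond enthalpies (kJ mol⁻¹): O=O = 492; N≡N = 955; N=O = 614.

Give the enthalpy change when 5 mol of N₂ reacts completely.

ΔH = +1095 kJ

Bonds broken (reactants):
  N≡N: 1 × 955 = 955
  O=O: 1 × 492 = 492
  Σ(broken) = 1447 kJ
Bonds formed (products):
  N=O: 2 × 614 = 1228
  Σ(formed) = 1228 kJ
ΔH = Σ(broken) − Σ(formed) = 1447 − 1228 = +219 kJ
For 5× the reaction as written: 5 × (+219) = +1095 kJ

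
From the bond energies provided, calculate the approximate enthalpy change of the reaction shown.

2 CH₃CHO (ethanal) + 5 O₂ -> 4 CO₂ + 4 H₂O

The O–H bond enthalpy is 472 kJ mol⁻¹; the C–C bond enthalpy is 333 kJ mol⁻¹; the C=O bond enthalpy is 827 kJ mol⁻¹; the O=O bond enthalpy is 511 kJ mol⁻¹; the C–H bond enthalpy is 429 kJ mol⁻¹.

Bonds broken (reactants):
  C–C: 2 × 333 = 666
  C–H: 8 × 429 = 3432
  C=O: 2 × 827 = 1654
  O=O: 5 × 511 = 2555
  Σ(broken) = 8307 kJ
Bonds formed (products):
  C=O: 8 × 827 = 6616
  O–H: 8 × 472 = 3776
  Σ(formed) = 10392 kJ
ΔH = Σ(broken) − Σ(formed) = 8307 − 10392 = −2085 kJ

ΔH ≈ −2085 kJ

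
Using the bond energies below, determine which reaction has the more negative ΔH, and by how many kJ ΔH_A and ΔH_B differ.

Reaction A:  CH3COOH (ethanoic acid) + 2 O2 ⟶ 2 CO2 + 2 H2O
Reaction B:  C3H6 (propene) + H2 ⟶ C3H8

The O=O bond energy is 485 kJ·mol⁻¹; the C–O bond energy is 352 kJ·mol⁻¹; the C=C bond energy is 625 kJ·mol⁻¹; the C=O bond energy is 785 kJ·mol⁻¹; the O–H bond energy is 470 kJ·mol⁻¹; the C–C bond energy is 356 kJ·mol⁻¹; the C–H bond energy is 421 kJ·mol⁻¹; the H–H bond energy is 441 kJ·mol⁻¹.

Reaction A, by 692 kJ

Reaction A:
  Bonds broken (reactants):
    C–C: 1 × 356 = 356
    C–H: 3 × 421 = 1263
    C–O: 1 × 352 = 352
    C=O: 1 × 785 = 785
    O–H: 1 × 470 = 470
    O=O: 2 × 485 = 970
    Σ(broken) = 4196 kJ
  Bonds formed (products):
    C=O: 4 × 785 = 3140
    O–H: 4 × 470 = 1880
    Σ(formed) = 5020 kJ
  ΔH_A = 4196 − 5020 = −824 kJ
Reaction B:
  Bonds broken (reactants):
    C–C: 1 × 356 = 356
    C–H: 6 × 421 = 2526
    C=C: 1 × 625 = 625
    H–H: 1 × 441 = 441
    Σ(broken) = 3948 kJ
  Bonds formed (products):
    C–C: 2 × 356 = 712
    C–H: 8 × 421 = 3368
    Σ(formed) = 4080 kJ
  ΔH_B = 3948 − 4080 = −132 kJ
ΔH_A − ΔH_B = −692 kJ, so reaction A has the more negative ΔH; |ΔH_A − ΔH_B| = 692 kJ.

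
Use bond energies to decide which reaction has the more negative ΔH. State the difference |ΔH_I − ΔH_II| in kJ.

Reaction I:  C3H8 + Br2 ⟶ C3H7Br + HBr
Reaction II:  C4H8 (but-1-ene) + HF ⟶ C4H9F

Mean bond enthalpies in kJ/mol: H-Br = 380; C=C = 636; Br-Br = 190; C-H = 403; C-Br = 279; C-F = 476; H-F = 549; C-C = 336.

Reaction I:
  Bonds broken (reactants):
    Br-Br: 1 × 190 = 190
    C-C: 2 × 336 = 672
    C-H: 8 × 403 = 3224
    Σ(broken) = 4086 kJ
  Bonds formed (products):
    C-Br: 1 × 279 = 279
    C-C: 2 × 336 = 672
    C-H: 7 × 403 = 2821
    H-Br: 1 × 380 = 380
    Σ(formed) = 4152 kJ
  ΔH_I = 4086 − 4152 = −66 kJ
Reaction II:
  Bonds broken (reactants):
    C-C: 2 × 336 = 672
    C-H: 8 × 403 = 3224
    C=C: 1 × 636 = 636
    H-F: 1 × 549 = 549
    Σ(broken) = 5081 kJ
  Bonds formed (products):
    C-C: 3 × 336 = 1008
    C-F: 1 × 476 = 476
    C-H: 9 × 403 = 3627
    Σ(formed) = 5111 kJ
  ΔH_II = 5081 − 5111 = −30 kJ
ΔH_I − ΔH_II = −36 kJ, so reaction I has the more negative ΔH; |ΔH_I − ΔH_II| = 36 kJ.

Reaction I, by 36 kJ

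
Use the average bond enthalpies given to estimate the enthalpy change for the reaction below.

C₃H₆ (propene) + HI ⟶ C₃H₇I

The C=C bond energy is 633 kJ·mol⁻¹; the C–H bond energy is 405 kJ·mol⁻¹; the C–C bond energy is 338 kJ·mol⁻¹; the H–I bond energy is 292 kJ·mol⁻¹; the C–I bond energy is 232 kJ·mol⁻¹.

ΔH ≈ −50 kJ

Bonds broken (reactants):
  C–C: 1 × 338 = 338
  C–H: 6 × 405 = 2430
  C=C: 1 × 633 = 633
  H–I: 1 × 292 = 292
  Σ(broken) = 3693 kJ
Bonds formed (products):
  C–C: 2 × 338 = 676
  C–H: 7 × 405 = 2835
  C–I: 1 × 232 = 232
  Σ(formed) = 3743 kJ
ΔH = Σ(broken) − Σ(formed) = 3693 − 3743 = −50 kJ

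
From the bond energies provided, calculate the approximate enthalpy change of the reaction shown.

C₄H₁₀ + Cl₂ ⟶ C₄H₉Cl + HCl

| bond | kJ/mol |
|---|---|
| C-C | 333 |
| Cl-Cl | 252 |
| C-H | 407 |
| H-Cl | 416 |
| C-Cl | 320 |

Bonds broken (reactants):
  C-C: 3 × 333 = 999
  C-H: 10 × 407 = 4070
  Cl-Cl: 1 × 252 = 252
  Σ(broken) = 5321 kJ
Bonds formed (products):
  C-C: 3 × 333 = 999
  C-Cl: 1 × 320 = 320
  C-H: 9 × 407 = 3663
  H-Cl: 1 × 416 = 416
  Σ(formed) = 5398 kJ
ΔH = Σ(broken) − Σ(formed) = 5321 − 5398 = −77 kJ

ΔH ≈ −77 kJ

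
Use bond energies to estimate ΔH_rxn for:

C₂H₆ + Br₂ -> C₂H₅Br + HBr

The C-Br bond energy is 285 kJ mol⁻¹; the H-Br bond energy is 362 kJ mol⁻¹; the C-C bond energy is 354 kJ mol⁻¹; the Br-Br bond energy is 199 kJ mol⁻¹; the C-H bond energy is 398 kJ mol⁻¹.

Bonds broken (reactants):
  Br-Br: 1 × 199 = 199
  C-C: 1 × 354 = 354
  C-H: 6 × 398 = 2388
  Σ(broken) = 2941 kJ
Bonds formed (products):
  C-Br: 1 × 285 = 285
  C-C: 1 × 354 = 354
  C-H: 5 × 398 = 1990
  H-Br: 1 × 362 = 362
  Σ(formed) = 2991 kJ
ΔH = Σ(broken) − Σ(formed) = 2941 − 2991 = −50 kJ

ΔH ≈ −50 kJ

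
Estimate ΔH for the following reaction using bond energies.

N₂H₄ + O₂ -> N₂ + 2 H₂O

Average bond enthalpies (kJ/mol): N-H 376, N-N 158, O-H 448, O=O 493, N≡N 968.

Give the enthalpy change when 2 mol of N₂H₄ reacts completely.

Bonds broken (reactants):
  N-H: 4 × 376 = 1504
  N-N: 1 × 158 = 158
  O=O: 1 × 493 = 493
  Σ(broken) = 2155 kJ
Bonds formed (products):
  N≡N: 1 × 968 = 968
  O-H: 4 × 448 = 1792
  Σ(formed) = 2760 kJ
ΔH = Σ(broken) − Σ(formed) = 2155 − 2760 = −605 kJ
For 2× the reaction as written: 2 × (−605) = −1210 kJ

ΔH = −1210 kJ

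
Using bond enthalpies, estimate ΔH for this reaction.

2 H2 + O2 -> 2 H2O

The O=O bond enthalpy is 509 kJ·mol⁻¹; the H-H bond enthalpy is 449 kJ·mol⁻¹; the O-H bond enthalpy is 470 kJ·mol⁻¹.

ΔH ≈ −473 kJ

Bonds broken (reactants):
  H-H: 2 × 449 = 898
  O=O: 1 × 509 = 509
  Σ(broken) = 1407 kJ
Bonds formed (products):
  O-H: 4 × 470 = 1880
  Σ(formed) = 1880 kJ
ΔH = Σ(broken) − Σ(formed) = 1407 − 1880 = −473 kJ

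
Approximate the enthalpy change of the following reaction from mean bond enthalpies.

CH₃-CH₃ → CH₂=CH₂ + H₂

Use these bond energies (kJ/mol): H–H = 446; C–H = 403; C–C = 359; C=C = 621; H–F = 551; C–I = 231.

Bonds broken (reactants):
  C–C: 1 × 359 = 359
  C–H: 6 × 403 = 2418
  Σ(broken) = 2777 kJ
Bonds formed (products):
  C–H: 4 × 403 = 1612
  C=C: 1 × 621 = 621
  H–H: 1 × 446 = 446
  Σ(formed) = 2679 kJ
ΔH = Σ(broken) − Σ(formed) = 2777 − 2679 = +98 kJ

ΔH ≈ +98 kJ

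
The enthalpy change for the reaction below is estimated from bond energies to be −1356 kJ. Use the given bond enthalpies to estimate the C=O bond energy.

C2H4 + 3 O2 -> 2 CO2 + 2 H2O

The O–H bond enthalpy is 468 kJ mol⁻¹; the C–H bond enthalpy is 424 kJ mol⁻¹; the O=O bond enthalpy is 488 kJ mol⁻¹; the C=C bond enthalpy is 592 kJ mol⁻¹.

Let D be the C=O bond energy.
Σ(broken) = 4×424 + 1×592 + 3×488 = 3752
Σ(formed) = 4×D + 4×468 = 1872 + 4D
ΔH = Σ(broken) − Σ(formed) = (3752) − (1872 + 4D) = +1880 − 4D
Setting this equal to −1356 kJ gives 4D = 3236, so D = 809 kJ/mol.

D(C=O) ≈ 809 kJ/mol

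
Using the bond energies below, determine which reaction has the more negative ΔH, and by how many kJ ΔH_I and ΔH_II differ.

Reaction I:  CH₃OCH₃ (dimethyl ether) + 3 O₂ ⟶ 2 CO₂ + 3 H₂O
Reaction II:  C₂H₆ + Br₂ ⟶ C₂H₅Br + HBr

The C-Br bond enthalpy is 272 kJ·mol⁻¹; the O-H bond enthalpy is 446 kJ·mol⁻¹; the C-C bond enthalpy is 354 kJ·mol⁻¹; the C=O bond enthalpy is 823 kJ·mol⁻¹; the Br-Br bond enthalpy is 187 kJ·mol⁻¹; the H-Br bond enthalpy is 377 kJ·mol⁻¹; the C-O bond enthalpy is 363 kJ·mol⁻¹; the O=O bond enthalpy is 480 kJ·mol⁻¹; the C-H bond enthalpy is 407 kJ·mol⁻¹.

Reaction I, by 1305 kJ

Reaction I:
  Bonds broken (reactants):
    C-H: 6 × 407 = 2442
    C-O: 2 × 363 = 726
    O=O: 3 × 480 = 1440
    Σ(broken) = 4608 kJ
  Bonds formed (products):
    C=O: 4 × 823 = 3292
    O-H: 6 × 446 = 2676
    Σ(formed) = 5968 kJ
  ΔH_I = 4608 − 5968 = −1360 kJ
Reaction II:
  Bonds broken (reactants):
    Br-Br: 1 × 187 = 187
    C-C: 1 × 354 = 354
    C-H: 6 × 407 = 2442
    Σ(broken) = 2983 kJ
  Bonds formed (products):
    C-Br: 1 × 272 = 272
    C-C: 1 × 354 = 354
    C-H: 5 × 407 = 2035
    H-Br: 1 × 377 = 377
    Σ(formed) = 3038 kJ
  ΔH_II = 2983 − 3038 = −55 kJ
ΔH_I − ΔH_II = −1305 kJ, so reaction I has the more negative ΔH; |ΔH_I − ΔH_II| = 1305 kJ.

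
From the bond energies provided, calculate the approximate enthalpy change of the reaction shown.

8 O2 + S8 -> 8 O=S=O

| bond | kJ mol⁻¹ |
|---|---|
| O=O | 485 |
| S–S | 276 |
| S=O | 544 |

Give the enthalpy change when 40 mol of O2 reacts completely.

ΔH = −13080 kJ

Bonds broken (reactants):
  O=O: 8 × 485 = 3880
  S–S: 8 × 276 = 2208
  Σ(broken) = 6088 kJ
Bonds formed (products):
  S=O: 16 × 544 = 8704
  Σ(formed) = 8704 kJ
ΔH = Σ(broken) − Σ(formed) = 6088 − 8704 = −2616 kJ
For 5× the reaction as written: 5 × (−2616) = −13080 kJ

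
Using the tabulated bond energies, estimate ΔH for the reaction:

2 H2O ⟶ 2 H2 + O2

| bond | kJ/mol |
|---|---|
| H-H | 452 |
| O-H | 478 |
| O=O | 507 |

Bonds broken (reactants):
  O-H: 4 × 478 = 1912
  Σ(broken) = 1912 kJ
Bonds formed (products):
  H-H: 2 × 452 = 904
  O=O: 1 × 507 = 507
  Σ(formed) = 1411 kJ
ΔH = Σ(broken) − Σ(formed) = 1912 − 1411 = +501 kJ

ΔH ≈ +501 kJ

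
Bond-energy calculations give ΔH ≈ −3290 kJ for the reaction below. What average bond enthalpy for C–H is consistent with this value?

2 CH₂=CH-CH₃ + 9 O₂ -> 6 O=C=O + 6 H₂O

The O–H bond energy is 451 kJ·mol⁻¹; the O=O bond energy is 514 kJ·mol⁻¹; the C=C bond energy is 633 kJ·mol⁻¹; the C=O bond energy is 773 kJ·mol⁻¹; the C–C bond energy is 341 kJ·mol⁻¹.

D(C–H) ≈ 402 kJ/mol

Let D be the C–H bond energy.
Σ(broken) = 2×341 + 12×D + 2×633 + 9×514 = 6574 + 12D
Σ(formed) = 12×773 + 12×451 = 14688
ΔH = Σ(broken) − Σ(formed) = (6574 + 12D) − (14688) = −8114 + 12D
Setting this equal to −3290 kJ gives 12D = 4824, so D = 402 kJ/mol.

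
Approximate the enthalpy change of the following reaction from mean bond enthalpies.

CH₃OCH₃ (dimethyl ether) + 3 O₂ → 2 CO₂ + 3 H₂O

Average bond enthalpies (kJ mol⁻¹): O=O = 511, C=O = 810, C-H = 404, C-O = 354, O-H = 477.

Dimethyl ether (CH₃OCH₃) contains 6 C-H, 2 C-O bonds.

Bonds broken (reactants):
  C-H: 6 × 404 = 2424
  C-O: 2 × 354 = 708
  O=O: 3 × 511 = 1533
  Σ(broken) = 4665 kJ
Bonds formed (products):
  C=O: 4 × 810 = 3240
  O-H: 6 × 477 = 2862
  Σ(formed) = 6102 kJ
ΔH = Σ(broken) − Σ(formed) = 4665 − 6102 = −1437 kJ

ΔH ≈ −1437 kJ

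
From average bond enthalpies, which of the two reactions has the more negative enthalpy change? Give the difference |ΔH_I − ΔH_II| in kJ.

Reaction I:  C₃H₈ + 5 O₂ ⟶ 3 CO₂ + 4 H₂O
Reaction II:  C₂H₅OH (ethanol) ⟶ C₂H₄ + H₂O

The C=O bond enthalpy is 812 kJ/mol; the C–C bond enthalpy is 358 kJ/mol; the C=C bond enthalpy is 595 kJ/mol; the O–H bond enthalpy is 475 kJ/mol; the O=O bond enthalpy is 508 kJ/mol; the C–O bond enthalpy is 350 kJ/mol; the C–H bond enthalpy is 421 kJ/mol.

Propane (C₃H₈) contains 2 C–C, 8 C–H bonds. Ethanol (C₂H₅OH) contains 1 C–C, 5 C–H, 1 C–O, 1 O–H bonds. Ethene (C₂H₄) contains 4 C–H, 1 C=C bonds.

Reaction I:
  Bonds broken (reactants):
    C–C: 2 × 358 = 716
    C–H: 8 × 421 = 3368
    O=O: 5 × 508 = 2540
    Σ(broken) = 6624 kJ
  Bonds formed (products):
    C=O: 6 × 812 = 4872
    O–H: 8 × 475 = 3800
    Σ(formed) = 8672 kJ
  ΔH_I = 6624 − 8672 = −2048 kJ
Reaction II:
  Bonds broken (reactants):
    C–C: 1 × 358 = 358
    C–H: 5 × 421 = 2105
    C–O: 1 × 350 = 350
    O–H: 1 × 475 = 475
    Σ(broken) = 3288 kJ
  Bonds formed (products):
    C–H: 4 × 421 = 1684
    C=C: 1 × 595 = 595
    O–H: 2 × 475 = 950
    Σ(formed) = 3229 kJ
  ΔH_II = 3288 − 3229 = +59 kJ
ΔH_I − ΔH_II = −2107 kJ, so reaction I has the more negative ΔH; |ΔH_I − ΔH_II| = 2107 kJ.

Reaction I, by 2107 kJ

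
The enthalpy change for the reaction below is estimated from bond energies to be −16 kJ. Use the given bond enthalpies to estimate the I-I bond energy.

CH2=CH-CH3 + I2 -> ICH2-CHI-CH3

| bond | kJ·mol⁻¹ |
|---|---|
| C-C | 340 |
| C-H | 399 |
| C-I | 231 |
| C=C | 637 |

Let D be the I-I bond energy.
Σ(broken) = 1×340 + 6×399 + 1×637 + 1×D = 3371 + D
Σ(formed) = 2×340 + 6×399 + 2×231 = 3536
ΔH = Σ(broken) − Σ(formed) = (3371 + D) − (3536) = −165 + D
Setting this equal to −16 kJ gives D = 149 kJ/mol.

D(I-I) ≈ 149 kJ/mol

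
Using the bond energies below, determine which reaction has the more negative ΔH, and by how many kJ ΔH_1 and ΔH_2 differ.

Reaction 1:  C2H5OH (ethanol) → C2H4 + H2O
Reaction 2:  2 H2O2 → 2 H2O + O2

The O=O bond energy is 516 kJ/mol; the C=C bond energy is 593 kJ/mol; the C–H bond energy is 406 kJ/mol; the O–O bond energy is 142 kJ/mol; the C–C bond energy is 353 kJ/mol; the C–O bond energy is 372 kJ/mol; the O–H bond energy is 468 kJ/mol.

Reaction 1:
  Bonds broken (reactants):
    C–C: 1 × 353 = 353
    C–H: 5 × 406 = 2030
    C–O: 1 × 372 = 372
    O–H: 1 × 468 = 468
    Σ(broken) = 3223 kJ
  Bonds formed (products):
    C–H: 4 × 406 = 1624
    C=C: 1 × 593 = 593
    O–H: 2 × 468 = 936
    Σ(formed) = 3153 kJ
  ΔH_1 = 3223 − 3153 = +70 kJ
Reaction 2:
  Bonds broken (reactants):
    O–H: 4 × 468 = 1872
    O–O: 2 × 142 = 284
    Σ(broken) = 2156 kJ
  Bonds formed (products):
    O–H: 4 × 468 = 1872
    O=O: 1 × 516 = 516
    Σ(formed) = 2388 kJ
  ΔH_2 = 2156 − 2388 = −232 kJ
ΔH_1 − ΔH_2 = +302 kJ, so reaction 2 has the more negative ΔH; |ΔH_1 − ΔH_2| = 302 kJ.

Reaction 2, by 302 kJ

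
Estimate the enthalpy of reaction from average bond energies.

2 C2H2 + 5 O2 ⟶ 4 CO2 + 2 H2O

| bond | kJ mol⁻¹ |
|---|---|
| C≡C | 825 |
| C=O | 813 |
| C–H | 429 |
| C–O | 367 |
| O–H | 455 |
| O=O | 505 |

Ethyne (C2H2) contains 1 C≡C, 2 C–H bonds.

ΔH ≈ −2433 kJ

Bonds broken (reactants):
  C≡C: 2 × 825 = 1650
  C–H: 4 × 429 = 1716
  O=O: 5 × 505 = 2525
  Σ(broken) = 5891 kJ
Bonds formed (products):
  C=O: 8 × 813 = 6504
  O–H: 4 × 455 = 1820
  Σ(formed) = 8324 kJ
ΔH = Σ(broken) − Σ(formed) = 5891 − 8324 = −2433 kJ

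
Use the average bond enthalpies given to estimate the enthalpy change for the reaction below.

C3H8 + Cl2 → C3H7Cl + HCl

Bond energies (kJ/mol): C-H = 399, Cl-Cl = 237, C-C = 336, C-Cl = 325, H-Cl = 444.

Bonds broken (reactants):
  C-C: 2 × 336 = 672
  C-H: 8 × 399 = 3192
  Cl-Cl: 1 × 237 = 237
  Σ(broken) = 4101 kJ
Bonds formed (products):
  C-C: 2 × 336 = 672
  C-Cl: 1 × 325 = 325
  C-H: 7 × 399 = 2793
  H-Cl: 1 × 444 = 444
  Σ(formed) = 4234 kJ
ΔH = Σ(broken) − Σ(formed) = 4101 − 4234 = −133 kJ

ΔH ≈ −133 kJ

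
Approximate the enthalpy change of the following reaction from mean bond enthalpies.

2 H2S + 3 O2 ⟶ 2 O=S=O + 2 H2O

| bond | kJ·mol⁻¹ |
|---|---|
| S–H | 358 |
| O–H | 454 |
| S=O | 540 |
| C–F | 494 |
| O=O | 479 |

ΔH ≈ −1107 kJ

Bonds broken (reactants):
  O=O: 3 × 479 = 1437
  S–H: 4 × 358 = 1432
  Σ(broken) = 2869 kJ
Bonds formed (products):
  O–H: 4 × 454 = 1816
  S=O: 4 × 540 = 2160
  Σ(formed) = 3976 kJ
ΔH = Σ(broken) − Σ(formed) = 2869 − 3976 = −1107 kJ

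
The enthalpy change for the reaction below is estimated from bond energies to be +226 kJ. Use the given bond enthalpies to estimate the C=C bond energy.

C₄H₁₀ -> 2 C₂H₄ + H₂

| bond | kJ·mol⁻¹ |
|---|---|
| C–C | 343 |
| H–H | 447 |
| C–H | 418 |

D(C=C) ≈ 596 kJ/mol

Let D be the C=C bond energy.
Σ(broken) = 3×343 + 10×418 = 5209
Σ(formed) = 8×418 + 2×D + 1×447 = 3791 + 2D
ΔH = Σ(broken) − Σ(formed) = (5209) − (3791 + 2D) = +1418 − 2D
Setting this equal to +226 kJ gives 2D = 1192, so D = 596 kJ/mol.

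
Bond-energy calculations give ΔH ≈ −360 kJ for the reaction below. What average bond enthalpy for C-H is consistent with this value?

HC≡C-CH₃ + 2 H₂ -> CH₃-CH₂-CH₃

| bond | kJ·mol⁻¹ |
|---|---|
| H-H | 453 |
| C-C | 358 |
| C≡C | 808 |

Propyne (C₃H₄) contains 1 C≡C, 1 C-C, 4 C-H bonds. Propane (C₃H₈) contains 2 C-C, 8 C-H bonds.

D(C-H) ≈ 429 kJ/mol

Let D be the C-H bond energy.
Σ(broken) = 1×808 + 1×358 + 4×D + 2×453 = 2072 + 4D
Σ(formed) = 2×358 + 8×D = 716 + 8D
ΔH = Σ(broken) − Σ(formed) = (2072 + 4D) − (716 + 8D) = +1356 − 4D
Setting this equal to −360 kJ gives 4D = 1716, so D = 429 kJ/mol.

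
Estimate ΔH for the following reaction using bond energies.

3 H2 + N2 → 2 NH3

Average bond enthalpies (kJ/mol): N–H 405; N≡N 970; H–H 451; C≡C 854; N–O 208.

Bonds broken (reactants):
  H–H: 3 × 451 = 1353
  N≡N: 1 × 970 = 970
  Σ(broken) = 2323 kJ
Bonds formed (products):
  N–H: 6 × 405 = 2430
  Σ(formed) = 2430 kJ
ΔH = Σ(broken) − Σ(formed) = 2323 − 2430 = −107 kJ

ΔH ≈ −107 kJ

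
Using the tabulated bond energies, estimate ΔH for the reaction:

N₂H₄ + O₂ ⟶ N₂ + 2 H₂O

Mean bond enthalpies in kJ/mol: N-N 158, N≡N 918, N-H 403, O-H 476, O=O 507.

Bonds broken (reactants):
  N-H: 4 × 403 = 1612
  N-N: 1 × 158 = 158
  O=O: 1 × 507 = 507
  Σ(broken) = 2277 kJ
Bonds formed (products):
  N≡N: 1 × 918 = 918
  O-H: 4 × 476 = 1904
  Σ(formed) = 2822 kJ
ΔH = Σ(broken) − Σ(formed) = 2277 − 2822 = −545 kJ

ΔH ≈ −545 kJ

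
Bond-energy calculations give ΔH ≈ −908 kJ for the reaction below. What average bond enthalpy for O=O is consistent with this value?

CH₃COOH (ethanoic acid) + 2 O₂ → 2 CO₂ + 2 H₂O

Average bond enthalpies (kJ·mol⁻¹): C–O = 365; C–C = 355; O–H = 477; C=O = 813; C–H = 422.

D(O=O) ≈ 488 kJ/mol

Let D be the O=O bond energy.
Σ(broken) = 1×355 + 3×422 + 1×365 + 1×813 + 1×477 + 2×D = 3276 + 2D
Σ(formed) = 4×813 + 4×477 = 5160
ΔH = Σ(broken) − Σ(formed) = (3276 + 2D) − (5160) = −1884 + 2D
Setting this equal to −908 kJ gives 2D = 976, so D = 488 kJ/mol.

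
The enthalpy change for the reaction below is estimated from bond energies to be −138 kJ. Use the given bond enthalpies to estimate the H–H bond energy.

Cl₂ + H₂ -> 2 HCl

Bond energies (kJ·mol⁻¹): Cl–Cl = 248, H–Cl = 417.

D(H–H) ≈ 448 kJ/mol

Let D be the H–H bond energy.
Σ(broken) = 1×248 + 1×D = 248 + D
Σ(formed) = 2×417 = 834
ΔH = Σ(broken) − Σ(formed) = (248 + D) − (834) = −586 + D
Setting this equal to −138 kJ gives D = 448 kJ/mol.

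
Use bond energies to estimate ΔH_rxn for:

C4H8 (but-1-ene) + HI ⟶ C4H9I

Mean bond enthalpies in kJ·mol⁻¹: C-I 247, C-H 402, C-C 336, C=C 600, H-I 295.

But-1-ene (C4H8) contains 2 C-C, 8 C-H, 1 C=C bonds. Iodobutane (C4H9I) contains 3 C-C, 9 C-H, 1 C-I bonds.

ΔH ≈ −90 kJ

Bonds broken (reactants):
  C-C: 2 × 336 = 672
  C-H: 8 × 402 = 3216
  C=C: 1 × 600 = 600
  H-I: 1 × 295 = 295
  Σ(broken) = 4783 kJ
Bonds formed (products):
  C-C: 3 × 336 = 1008
  C-H: 9 × 402 = 3618
  C-I: 1 × 247 = 247
  Σ(formed) = 4873 kJ
ΔH = Σ(broken) − Σ(formed) = 4783 − 4873 = −90 kJ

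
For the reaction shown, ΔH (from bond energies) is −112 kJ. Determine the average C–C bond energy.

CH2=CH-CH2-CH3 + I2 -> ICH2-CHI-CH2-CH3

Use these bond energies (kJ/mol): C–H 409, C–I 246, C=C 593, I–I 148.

Let D be the C–C bond energy.
Σ(broken) = 2×D + 8×409 + 1×593 + 1×148 = 4013 + 2D
Σ(formed) = 3×D + 8×409 + 2×246 = 3764 + 3D
ΔH = Σ(broken) − Σ(formed) = (4013 + 2D) − (3764 + 3D) = +249 − D
Setting this equal to −112 kJ gives D = 361 kJ/mol.

D(C–C) ≈ 361 kJ/mol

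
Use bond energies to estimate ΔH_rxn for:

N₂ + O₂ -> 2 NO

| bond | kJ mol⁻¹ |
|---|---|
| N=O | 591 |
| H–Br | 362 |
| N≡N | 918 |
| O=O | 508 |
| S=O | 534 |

Bonds broken (reactants):
  N≡N: 1 × 918 = 918
  O=O: 1 × 508 = 508
  Σ(broken) = 1426 kJ
Bonds formed (products):
  N=O: 2 × 591 = 1182
  Σ(formed) = 1182 kJ
ΔH = Σ(broken) − Σ(formed) = 1426 − 1182 = +244 kJ

ΔH ≈ +244 kJ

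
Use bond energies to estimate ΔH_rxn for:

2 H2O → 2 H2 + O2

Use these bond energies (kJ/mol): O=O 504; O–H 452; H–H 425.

ΔH ≈ +454 kJ

Bonds broken (reactants):
  O–H: 4 × 452 = 1808
  Σ(broken) = 1808 kJ
Bonds formed (products):
  H–H: 2 × 425 = 850
  O=O: 1 × 504 = 504
  Σ(formed) = 1354 kJ
ΔH = Σ(broken) − Σ(formed) = 1808 − 1354 = +454 kJ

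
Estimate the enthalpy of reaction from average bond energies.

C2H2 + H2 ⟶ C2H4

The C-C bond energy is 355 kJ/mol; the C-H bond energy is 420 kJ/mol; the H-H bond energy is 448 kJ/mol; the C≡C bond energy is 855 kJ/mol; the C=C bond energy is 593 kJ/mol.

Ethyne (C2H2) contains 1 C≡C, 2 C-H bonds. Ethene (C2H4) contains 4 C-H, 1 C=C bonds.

Bonds broken (reactants):
  C≡C: 1 × 855 = 855
  C-H: 2 × 420 = 840
  H-H: 1 × 448 = 448
  Σ(broken) = 2143 kJ
Bonds formed (products):
  C-H: 4 × 420 = 1680
  C=C: 1 × 593 = 593
  Σ(formed) = 2273 kJ
ΔH = Σ(broken) − Σ(formed) = 2143 − 2273 = −130 kJ

ΔH ≈ −130 kJ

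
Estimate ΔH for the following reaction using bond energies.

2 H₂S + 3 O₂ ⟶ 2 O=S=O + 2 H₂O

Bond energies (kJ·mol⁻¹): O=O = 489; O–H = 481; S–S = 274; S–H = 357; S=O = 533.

Bonds broken (reactants):
  O=O: 3 × 489 = 1467
  S–H: 4 × 357 = 1428
  Σ(broken) = 2895 kJ
Bonds formed (products):
  O–H: 4 × 481 = 1924
  S=O: 4 × 533 = 2132
  Σ(formed) = 4056 kJ
ΔH = Σ(broken) − Σ(formed) = 2895 − 4056 = −1161 kJ

ΔH ≈ −1161 kJ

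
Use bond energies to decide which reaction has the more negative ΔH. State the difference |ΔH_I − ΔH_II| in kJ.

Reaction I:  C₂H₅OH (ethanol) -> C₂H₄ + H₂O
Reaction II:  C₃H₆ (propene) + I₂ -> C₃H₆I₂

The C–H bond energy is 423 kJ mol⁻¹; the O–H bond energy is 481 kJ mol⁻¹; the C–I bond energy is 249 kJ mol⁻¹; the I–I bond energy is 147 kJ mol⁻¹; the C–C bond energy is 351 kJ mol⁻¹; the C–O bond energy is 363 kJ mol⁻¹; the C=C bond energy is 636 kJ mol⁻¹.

Reaction II, by 86 kJ

Reaction I:
  Bonds broken (reactants):
    C–C: 1 × 351 = 351
    C–H: 5 × 423 = 2115
    C–O: 1 × 363 = 363
    O–H: 1 × 481 = 481
    Σ(broken) = 3310 kJ
  Bonds formed (products):
    C–H: 4 × 423 = 1692
    C=C: 1 × 636 = 636
    O–H: 2 × 481 = 962
    Σ(formed) = 3290 kJ
  ΔH_I = 3310 − 3290 = +20 kJ
Reaction II:
  Bonds broken (reactants):
    C–C: 1 × 351 = 351
    C–H: 6 × 423 = 2538
    C=C: 1 × 636 = 636
    I–I: 1 × 147 = 147
    Σ(broken) = 3672 kJ
  Bonds formed (products):
    C–C: 2 × 351 = 702
    C–H: 6 × 423 = 2538
    C–I: 2 × 249 = 498
    Σ(formed) = 3738 kJ
  ΔH_II = 3672 − 3738 = −66 kJ
ΔH_I − ΔH_II = +86 kJ, so reaction II has the more negative ΔH; |ΔH_I − ΔH_II| = 86 kJ.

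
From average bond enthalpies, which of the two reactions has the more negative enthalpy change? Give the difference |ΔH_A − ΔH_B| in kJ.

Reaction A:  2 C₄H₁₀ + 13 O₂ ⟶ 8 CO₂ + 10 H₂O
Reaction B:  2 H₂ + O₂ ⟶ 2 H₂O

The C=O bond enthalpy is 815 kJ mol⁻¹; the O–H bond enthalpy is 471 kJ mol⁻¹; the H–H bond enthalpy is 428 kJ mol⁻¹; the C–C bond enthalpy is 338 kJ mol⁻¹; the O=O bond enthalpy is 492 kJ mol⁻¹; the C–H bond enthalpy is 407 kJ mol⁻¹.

Reaction A:
  Bonds broken (reactants):
    C–C: 6 × 338 = 2028
    C–H: 20 × 407 = 8140
    O=O: 13 × 492 = 6396
    Σ(broken) = 16564 kJ
  Bonds formed (products):
    C=O: 16 × 815 = 13040
    O–H: 20 × 471 = 9420
    Σ(formed) = 22460 kJ
  ΔH_A = 16564 − 22460 = −5896 kJ
Reaction B:
  Bonds broken (reactants):
    H–H: 2 × 428 = 856
    O=O: 1 × 492 = 492
    Σ(broken) = 1348 kJ
  Bonds formed (products):
    O–H: 4 × 471 = 1884
    Σ(formed) = 1884 kJ
  ΔH_B = 1348 − 1884 = −536 kJ
ΔH_A − ΔH_B = −5360 kJ, so reaction A has the more negative ΔH; |ΔH_A − ΔH_B| = 5360 kJ.

Reaction A, by 5360 kJ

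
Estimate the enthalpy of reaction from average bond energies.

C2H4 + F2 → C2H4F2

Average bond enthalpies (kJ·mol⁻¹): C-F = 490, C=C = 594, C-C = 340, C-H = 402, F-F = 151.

ΔH ≈ −575 kJ

Bonds broken (reactants):
  C-H: 4 × 402 = 1608
  C=C: 1 × 594 = 594
  F-F: 1 × 151 = 151
  Σ(broken) = 2353 kJ
Bonds formed (products):
  C-C: 1 × 340 = 340
  C-F: 2 × 490 = 980
  C-H: 4 × 402 = 1608
  Σ(formed) = 2928 kJ
ΔH = Σ(broken) − Σ(formed) = 2353 − 2928 = −575 kJ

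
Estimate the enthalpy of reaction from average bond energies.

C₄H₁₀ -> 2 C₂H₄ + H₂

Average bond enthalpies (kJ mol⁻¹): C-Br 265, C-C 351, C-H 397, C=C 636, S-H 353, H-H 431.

Bonds broken (reactants):
  C-C: 3 × 351 = 1053
  C-H: 10 × 397 = 3970
  Σ(broken) = 5023 kJ
Bonds formed (products):
  C-H: 8 × 397 = 3176
  C=C: 2 × 636 = 1272
  H-H: 1 × 431 = 431
  Σ(formed) = 4879 kJ
ΔH = Σ(broken) − Σ(formed) = 5023 − 4879 = +144 kJ

ΔH ≈ +144 kJ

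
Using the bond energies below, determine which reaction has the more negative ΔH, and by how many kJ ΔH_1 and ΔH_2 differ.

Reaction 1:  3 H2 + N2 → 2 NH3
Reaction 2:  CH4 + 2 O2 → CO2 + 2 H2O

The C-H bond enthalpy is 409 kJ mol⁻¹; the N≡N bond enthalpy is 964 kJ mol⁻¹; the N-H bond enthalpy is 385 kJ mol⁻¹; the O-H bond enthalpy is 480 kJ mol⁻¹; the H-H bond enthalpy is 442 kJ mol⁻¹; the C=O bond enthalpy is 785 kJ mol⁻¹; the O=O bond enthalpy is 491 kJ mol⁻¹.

Reaction 2, by 852 kJ

Reaction 1:
  Bonds broken (reactants):
    H-H: 3 × 442 = 1326
    N≡N: 1 × 964 = 964
    Σ(broken) = 2290 kJ
  Bonds formed (products):
    N-H: 6 × 385 = 2310
    Σ(formed) = 2310 kJ
  ΔH_1 = 2290 − 2310 = −20 kJ
Reaction 2:
  Bonds broken (reactants):
    C-H: 4 × 409 = 1636
    O=O: 2 × 491 = 982
    Σ(broken) = 2618 kJ
  Bonds formed (products):
    C=O: 2 × 785 = 1570
    O-H: 4 × 480 = 1920
    Σ(formed) = 3490 kJ
  ΔH_2 = 2618 − 3490 = −872 kJ
ΔH_1 − ΔH_2 = +852 kJ, so reaction 2 has the more negative ΔH; |ΔH_1 − ΔH_2| = 852 kJ.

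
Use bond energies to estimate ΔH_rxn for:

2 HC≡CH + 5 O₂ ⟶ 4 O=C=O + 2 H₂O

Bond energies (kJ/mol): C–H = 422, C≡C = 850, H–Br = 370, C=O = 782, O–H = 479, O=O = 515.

Bonds broken (reactants):
  C≡C: 2 × 850 = 1700
  C–H: 4 × 422 = 1688
  O=O: 5 × 515 = 2575
  Σ(broken) = 5963 kJ
Bonds formed (products):
  C=O: 8 × 782 = 6256
  O–H: 4 × 479 = 1916
  Σ(formed) = 8172 kJ
ΔH = Σ(broken) − Σ(formed) = 5963 − 8172 = −2209 kJ

ΔH ≈ −2209 kJ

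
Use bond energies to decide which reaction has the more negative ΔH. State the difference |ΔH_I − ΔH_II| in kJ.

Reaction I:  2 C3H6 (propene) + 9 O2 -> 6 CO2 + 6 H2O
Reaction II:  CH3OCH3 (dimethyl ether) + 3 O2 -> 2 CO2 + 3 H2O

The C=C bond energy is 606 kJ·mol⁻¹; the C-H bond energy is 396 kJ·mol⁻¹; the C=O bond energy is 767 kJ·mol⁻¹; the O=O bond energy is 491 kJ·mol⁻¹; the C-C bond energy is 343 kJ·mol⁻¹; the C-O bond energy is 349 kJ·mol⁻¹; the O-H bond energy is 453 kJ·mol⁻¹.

Reaction I, by 2332 kJ

Reaction I:
  Bonds broken (reactants):
    C-C: 2 × 343 = 686
    C-H: 12 × 396 = 4752
    C=C: 2 × 606 = 1212
    O=O: 9 × 491 = 4419
    Σ(broken) = 11069 kJ
  Bonds formed (products):
    C=O: 12 × 767 = 9204
    O-H: 12 × 453 = 5436
    Σ(formed) = 14640 kJ
  ΔH_I = 11069 − 14640 = −3571 kJ
Reaction II:
  Bonds broken (reactants):
    C-H: 6 × 396 = 2376
    C-O: 2 × 349 = 698
    O=O: 3 × 491 = 1473
    Σ(broken) = 4547 kJ
  Bonds formed (products):
    C=O: 4 × 767 = 3068
    O-H: 6 × 453 = 2718
    Σ(formed) = 5786 kJ
  ΔH_II = 4547 − 5786 = −1239 kJ
ΔH_I − ΔH_II = −2332 kJ, so reaction I has the more negative ΔH; |ΔH_I − ΔH_II| = 2332 kJ.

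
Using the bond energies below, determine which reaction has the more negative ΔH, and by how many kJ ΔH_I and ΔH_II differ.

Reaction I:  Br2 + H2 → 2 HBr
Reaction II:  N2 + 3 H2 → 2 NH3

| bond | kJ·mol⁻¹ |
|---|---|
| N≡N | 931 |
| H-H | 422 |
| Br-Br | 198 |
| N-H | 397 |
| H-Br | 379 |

Reaction I:
  Bonds broken (reactants):
    Br-Br: 1 × 198 = 198
    H-H: 1 × 422 = 422
    Σ(broken) = 620 kJ
  Bonds formed (products):
    H-Br: 2 × 379 = 758
    Σ(formed) = 758 kJ
  ΔH_I = 620 − 758 = −138 kJ
Reaction II:
  Bonds broken (reactants):
    H-H: 3 × 422 = 1266
    N≡N: 1 × 931 = 931
    Σ(broken) = 2197 kJ
  Bonds formed (products):
    N-H: 6 × 397 = 2382
    Σ(formed) = 2382 kJ
  ΔH_II = 2197 − 2382 = −185 kJ
ΔH_I − ΔH_II = +47 kJ, so reaction II has the more negative ΔH; |ΔH_I − ΔH_II| = 47 kJ.

Reaction II, by 47 kJ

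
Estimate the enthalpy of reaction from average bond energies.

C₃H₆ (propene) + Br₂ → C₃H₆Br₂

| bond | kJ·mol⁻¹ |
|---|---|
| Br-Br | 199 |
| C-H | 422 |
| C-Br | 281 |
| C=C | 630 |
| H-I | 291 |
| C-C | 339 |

Bonds broken (reactants):
  Br-Br: 1 × 199 = 199
  C-C: 1 × 339 = 339
  C-H: 6 × 422 = 2532
  C=C: 1 × 630 = 630
  Σ(broken) = 3700 kJ
Bonds formed (products):
  C-Br: 2 × 281 = 562
  C-C: 2 × 339 = 678
  C-H: 6 × 422 = 2532
  Σ(formed) = 3772 kJ
ΔH = Σ(broken) − Σ(formed) = 3700 − 3772 = −72 kJ

ΔH ≈ −72 kJ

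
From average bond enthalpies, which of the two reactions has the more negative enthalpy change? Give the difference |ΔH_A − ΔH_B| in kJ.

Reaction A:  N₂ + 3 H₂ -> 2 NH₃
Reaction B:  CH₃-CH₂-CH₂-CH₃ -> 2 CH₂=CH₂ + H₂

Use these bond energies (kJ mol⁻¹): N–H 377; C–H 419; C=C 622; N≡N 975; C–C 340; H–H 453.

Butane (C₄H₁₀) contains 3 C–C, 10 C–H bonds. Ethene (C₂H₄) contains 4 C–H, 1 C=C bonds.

Reaction A:
  Bonds broken (reactants):
    H–H: 3 × 453 = 1359
    N≡N: 1 × 975 = 975
    Σ(broken) = 2334 kJ
  Bonds formed (products):
    N–H: 6 × 377 = 2262
    Σ(formed) = 2262 kJ
  ΔH_A = 2334 − 2262 = +72 kJ
Reaction B:
  Bonds broken (reactants):
    C–C: 3 × 340 = 1020
    C–H: 10 × 419 = 4190
    Σ(broken) = 5210 kJ
  Bonds formed (products):
    C–H: 8 × 419 = 3352
    C=C: 2 × 622 = 1244
    H–H: 1 × 453 = 453
    Σ(formed) = 5049 kJ
  ΔH_B = 5210 − 5049 = +161 kJ
ΔH_A − ΔH_B = −89 kJ, so reaction A has the more negative ΔH; |ΔH_A − ΔH_B| = 89 kJ.

Reaction A, by 89 kJ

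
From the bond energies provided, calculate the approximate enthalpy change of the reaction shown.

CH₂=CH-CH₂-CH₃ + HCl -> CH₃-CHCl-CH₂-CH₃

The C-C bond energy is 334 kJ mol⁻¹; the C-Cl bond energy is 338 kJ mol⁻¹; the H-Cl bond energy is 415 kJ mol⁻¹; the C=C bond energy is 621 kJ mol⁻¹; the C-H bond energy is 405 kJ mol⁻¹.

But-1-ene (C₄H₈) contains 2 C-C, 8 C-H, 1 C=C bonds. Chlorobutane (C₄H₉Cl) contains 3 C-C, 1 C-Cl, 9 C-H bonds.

ΔH ≈ −41 kJ

Bonds broken (reactants):
  C-C: 2 × 334 = 668
  C-H: 8 × 405 = 3240
  C=C: 1 × 621 = 621
  H-Cl: 1 × 415 = 415
  Σ(broken) = 4944 kJ
Bonds formed (products):
  C-C: 3 × 334 = 1002
  C-Cl: 1 × 338 = 338
  C-H: 9 × 405 = 3645
  Σ(formed) = 4985 kJ
ΔH = Σ(broken) − Σ(formed) = 4944 − 4985 = −41 kJ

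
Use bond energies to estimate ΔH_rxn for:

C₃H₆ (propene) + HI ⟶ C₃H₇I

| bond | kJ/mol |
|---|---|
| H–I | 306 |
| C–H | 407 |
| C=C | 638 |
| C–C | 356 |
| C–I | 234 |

ΔH ≈ −53 kJ

Bonds broken (reactants):
  C–C: 1 × 356 = 356
  C–H: 6 × 407 = 2442
  C=C: 1 × 638 = 638
  H–I: 1 × 306 = 306
  Σ(broken) = 3742 kJ
Bonds formed (products):
  C–C: 2 × 356 = 712
  C–H: 7 × 407 = 2849
  C–I: 1 × 234 = 234
  Σ(formed) = 3795 kJ
ΔH = Σ(broken) − Σ(formed) = 3742 − 3795 = −53 kJ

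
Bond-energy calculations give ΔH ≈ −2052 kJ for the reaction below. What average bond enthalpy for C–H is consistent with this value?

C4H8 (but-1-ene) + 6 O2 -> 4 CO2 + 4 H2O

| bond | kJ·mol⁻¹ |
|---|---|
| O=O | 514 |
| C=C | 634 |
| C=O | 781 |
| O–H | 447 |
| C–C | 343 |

Let D be the C–H bond energy.
Σ(broken) = 2×343 + 8×D + 1×634 + 6×514 = 4404 + 8D
Σ(formed) = 8×781 + 8×447 = 9824
ΔH = Σ(broken) − Σ(formed) = (4404 + 8D) − (9824) = −5420 + 8D
Setting this equal to −2052 kJ gives 8D = 3368, so D = 421 kJ/mol.

D(C–H) ≈ 421 kJ/mol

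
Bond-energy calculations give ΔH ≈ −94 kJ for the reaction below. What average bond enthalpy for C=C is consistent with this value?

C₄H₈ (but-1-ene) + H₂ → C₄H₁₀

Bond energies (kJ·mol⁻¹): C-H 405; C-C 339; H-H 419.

D(C=C) ≈ 636 kJ/mol

Let D be the C=C bond energy.
Σ(broken) = 2×339 + 8×405 + 1×D + 1×419 = 4337 + D
Σ(formed) = 3×339 + 10×405 = 5067
ΔH = Σ(broken) − Σ(formed) = (4337 + D) − (5067) = −730 + D
Setting this equal to −94 kJ gives D = 636 kJ/mol.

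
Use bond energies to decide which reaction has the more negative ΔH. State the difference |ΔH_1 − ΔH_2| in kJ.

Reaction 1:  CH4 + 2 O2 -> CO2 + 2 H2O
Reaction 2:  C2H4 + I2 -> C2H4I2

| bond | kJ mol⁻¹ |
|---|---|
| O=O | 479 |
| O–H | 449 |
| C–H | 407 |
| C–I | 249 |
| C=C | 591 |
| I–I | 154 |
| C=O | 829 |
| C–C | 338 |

Reaction 1:
  Bonds broken (reactants):
    C–H: 4 × 407 = 1628
    O=O: 2 × 479 = 958
    Σ(broken) = 2586 kJ
  Bonds formed (products):
    C=O: 2 × 829 = 1658
    O–H: 4 × 449 = 1796
    Σ(formed) = 3454 kJ
  ΔH_1 = 2586 − 3454 = −868 kJ
Reaction 2:
  Bonds broken (reactants):
    C–H: 4 × 407 = 1628
    C=C: 1 × 591 = 591
    I–I: 1 × 154 = 154
    Σ(broken) = 2373 kJ
  Bonds formed (products):
    C–C: 1 × 338 = 338
    C–H: 4 × 407 = 1628
    C–I: 2 × 249 = 498
    Σ(formed) = 2464 kJ
  ΔH_2 = 2373 − 2464 = −91 kJ
ΔH_1 − ΔH_2 = −777 kJ, so reaction 1 has the more negative ΔH; |ΔH_1 − ΔH_2| = 777 kJ.

Reaction 1, by 777 kJ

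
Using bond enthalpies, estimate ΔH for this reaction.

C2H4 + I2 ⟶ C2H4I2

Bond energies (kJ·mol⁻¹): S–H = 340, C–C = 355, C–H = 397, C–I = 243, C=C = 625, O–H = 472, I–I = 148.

ΔH ≈ −68 kJ

Bonds broken (reactants):
  C–H: 4 × 397 = 1588
  C=C: 1 × 625 = 625
  I–I: 1 × 148 = 148
  Σ(broken) = 2361 kJ
Bonds formed (products):
  C–C: 1 × 355 = 355
  C–H: 4 × 397 = 1588
  C–I: 2 × 243 = 486
  Σ(formed) = 2429 kJ
ΔH = Σ(broken) − Σ(formed) = 2361 − 2429 = −68 kJ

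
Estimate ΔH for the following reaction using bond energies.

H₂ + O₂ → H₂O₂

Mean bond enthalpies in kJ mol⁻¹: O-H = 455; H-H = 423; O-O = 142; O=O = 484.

Bonds broken (reactants):
  H-H: 1 × 423 = 423
  O=O: 1 × 484 = 484
  Σ(broken) = 907 kJ
Bonds formed (products):
  O-H: 2 × 455 = 910
  O-O: 1 × 142 = 142
  Σ(formed) = 1052 kJ
ΔH = Σ(broken) − Σ(formed) = 907 − 1052 = −145 kJ

ΔH ≈ −145 kJ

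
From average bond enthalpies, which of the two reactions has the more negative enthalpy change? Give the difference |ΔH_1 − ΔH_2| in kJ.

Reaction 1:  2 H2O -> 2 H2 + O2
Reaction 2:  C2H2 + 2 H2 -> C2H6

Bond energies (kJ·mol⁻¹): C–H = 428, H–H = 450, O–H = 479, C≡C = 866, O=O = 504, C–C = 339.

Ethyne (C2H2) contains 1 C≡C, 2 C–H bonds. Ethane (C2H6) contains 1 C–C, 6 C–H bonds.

Reaction 1:
  Bonds broken (reactants):
    O–H: 4 × 479 = 1916
    Σ(broken) = 1916 kJ
  Bonds formed (products):
    H–H: 2 × 450 = 900
    O=O: 1 × 504 = 504
    Σ(formed) = 1404 kJ
  ΔH_1 = 1916 − 1404 = +512 kJ
Reaction 2:
  Bonds broken (reactants):
    C≡C: 1 × 866 = 866
    C–H: 2 × 428 = 856
    H–H: 2 × 450 = 900
    Σ(broken) = 2622 kJ
  Bonds formed (products):
    C–C: 1 × 339 = 339
    C–H: 6 × 428 = 2568
    Σ(formed) = 2907 kJ
  ΔH_2 = 2622 − 2907 = −285 kJ
ΔH_1 − ΔH_2 = +797 kJ, so reaction 2 has the more negative ΔH; |ΔH_1 − ΔH_2| = 797 kJ.

Reaction 2, by 797 kJ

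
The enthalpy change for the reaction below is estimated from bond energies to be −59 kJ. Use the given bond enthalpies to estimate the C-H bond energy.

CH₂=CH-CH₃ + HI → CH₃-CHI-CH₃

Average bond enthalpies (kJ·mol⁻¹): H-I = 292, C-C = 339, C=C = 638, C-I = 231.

Let D be the C-H bond energy.
Σ(broken) = 1×339 + 6×D + 1×638 + 1×292 = 1269 + 6D
Σ(formed) = 2×339 + 7×D + 1×231 = 909 + 7D
ΔH = Σ(broken) − Σ(formed) = (1269 + 6D) − (909 + 7D) = +360 − D
Setting this equal to −59 kJ gives D = 419 kJ/mol.

D(C-H) ≈ 419 kJ/mol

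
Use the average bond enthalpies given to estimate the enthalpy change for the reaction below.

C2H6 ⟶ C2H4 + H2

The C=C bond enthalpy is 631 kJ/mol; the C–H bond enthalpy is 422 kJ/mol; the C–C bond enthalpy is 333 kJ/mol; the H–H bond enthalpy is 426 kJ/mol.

ΔH ≈ +120 kJ

Bonds broken (reactants):
  C–C: 1 × 333 = 333
  C–H: 6 × 422 = 2532
  Σ(broken) = 2865 kJ
Bonds formed (products):
  C–H: 4 × 422 = 1688
  C=C: 1 × 631 = 631
  H–H: 1 × 426 = 426
  Σ(formed) = 2745 kJ
ΔH = Σ(broken) − Σ(formed) = 2865 − 2745 = +120 kJ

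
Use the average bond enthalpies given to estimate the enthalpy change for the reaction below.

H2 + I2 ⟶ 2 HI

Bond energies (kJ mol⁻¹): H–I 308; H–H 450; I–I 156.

Bonds broken (reactants):
  H–H: 1 × 450 = 450
  I–I: 1 × 156 = 156
  Σ(broken) = 606 kJ
Bonds formed (products):
  H–I: 2 × 308 = 616
  Σ(formed) = 616 kJ
ΔH = Σ(broken) − Σ(formed) = 606 − 616 = −10 kJ

ΔH ≈ −10 kJ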